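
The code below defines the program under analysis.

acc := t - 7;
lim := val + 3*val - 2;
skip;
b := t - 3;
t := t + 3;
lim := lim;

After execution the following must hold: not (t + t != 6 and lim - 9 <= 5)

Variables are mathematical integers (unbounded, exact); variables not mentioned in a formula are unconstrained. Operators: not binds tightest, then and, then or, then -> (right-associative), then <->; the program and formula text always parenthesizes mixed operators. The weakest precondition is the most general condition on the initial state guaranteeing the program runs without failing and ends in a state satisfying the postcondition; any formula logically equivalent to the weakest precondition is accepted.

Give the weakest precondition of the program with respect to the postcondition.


Working backward. After the program, the postcondition not (t + t != 6 and lim - 9 <= 5) must hold; in canonical form it is not (2*t != 6 and lim <= 14).
Before lim := lim: not (2*t != 6 and lim <= 14)
Before t := t + 3: not (2*t != 0 and lim <= 14)
Before b := t - 3: not (2*t != 0 and lim <= 14)
Before skip: not (2*t != 0 and lim <= 14)
Before lim := val + 3*val - 2: not (2*t != 0 and 4*val <= 16)
Before acc := t - 7: not (2*t != 0 and 4*val <= 16)
Answer: WP = not (2*t != 0 and 4*val <= 16)


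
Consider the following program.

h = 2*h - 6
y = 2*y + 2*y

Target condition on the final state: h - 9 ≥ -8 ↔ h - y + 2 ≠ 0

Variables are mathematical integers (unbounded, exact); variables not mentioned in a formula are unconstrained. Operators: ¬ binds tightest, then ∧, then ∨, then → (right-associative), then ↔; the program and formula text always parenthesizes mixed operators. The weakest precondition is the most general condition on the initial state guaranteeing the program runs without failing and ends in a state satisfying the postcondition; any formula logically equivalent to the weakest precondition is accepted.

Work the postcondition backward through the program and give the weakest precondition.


Working backward. After the program, the postcondition h - 9 ≥ -8 ↔ h - y + 2 ≠ 0 must hold; in canonical form it is h ≥ 1 ↔ h ≠ y - 2.
Before y := 2*y + 2*y: h ≥ 1 ↔ h ≠ 4*y - 2
Before h := 2*h - 6: 2*h ≥ 7 ↔ 2*h ≠ 4*y + 4
Answer: WP = 2*h ≥ 7 ↔ 2*h ≠ 4*y + 4


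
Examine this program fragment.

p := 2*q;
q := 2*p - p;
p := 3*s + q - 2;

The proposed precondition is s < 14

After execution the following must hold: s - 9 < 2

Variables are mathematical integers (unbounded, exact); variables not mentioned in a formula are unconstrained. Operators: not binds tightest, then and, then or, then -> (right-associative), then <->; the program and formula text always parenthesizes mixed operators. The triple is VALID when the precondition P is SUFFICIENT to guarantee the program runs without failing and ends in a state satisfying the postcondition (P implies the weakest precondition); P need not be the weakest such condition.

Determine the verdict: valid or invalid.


Working backward. After the program, the postcondition s - 9 < 2 must hold; in canonical form it is s < 11.
Before p := 3*s + q - 2: s < 11
Before q := 2*p - p: s < 11
Before p := 2*q: s < 11
The weakest precondition is s < 11.
Check whether s < 14 implies it.
Countermodel: at the initial state s = 11, the precondition holds but the weakest precondition fails.
Answer: invalid


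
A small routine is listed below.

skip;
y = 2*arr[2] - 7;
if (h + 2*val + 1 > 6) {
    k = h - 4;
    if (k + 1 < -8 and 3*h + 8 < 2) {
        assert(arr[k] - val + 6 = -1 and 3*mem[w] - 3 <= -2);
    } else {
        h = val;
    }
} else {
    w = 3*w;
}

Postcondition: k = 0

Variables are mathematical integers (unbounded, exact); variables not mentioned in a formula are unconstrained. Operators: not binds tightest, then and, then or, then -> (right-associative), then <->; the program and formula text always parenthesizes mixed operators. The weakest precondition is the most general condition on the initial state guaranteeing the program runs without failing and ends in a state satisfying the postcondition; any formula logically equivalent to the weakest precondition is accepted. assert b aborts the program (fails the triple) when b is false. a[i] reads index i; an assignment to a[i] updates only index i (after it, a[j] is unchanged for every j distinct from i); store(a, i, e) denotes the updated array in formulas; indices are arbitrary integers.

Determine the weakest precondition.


Working backward. After the program, k = 0 must hold.
Then branch requires ((h < -5 and 3*h < -6) -> (arr[h - 4] = val - 7 and 3*mem[w] <= 1 and h = 4)) and ((not (h < -5 and 3*h < -6)) -> h = 4); else branch requires k = 0.
Before the if: (h + 2*val > 5 -> (((h < -5 and 3*h < -6) -> (arr[h - 4] = val - 7 and 3*mem[w] <= 1 and h = 4)) and ((not (h < -5 and 3*h < -6)) -> h = 4))) and ((not (h + 2*val > 5)) -> k = 0)
Before y := 2*arr[2] - 7: (h + 2*val > 5 -> (((h < -5 and 3*h < -6) -> (arr[h - 4] = val - 7 and 3*mem[w] <= 1 and h = 4)) and ((not (h < -5 and 3*h < -6)) -> h = 4))) and ((not (h + 2*val > 5)) -> k = 0)
Before skip: (h + 2*val > 5 -> (((h < -5 and 3*h < -6) -> (arr[h - 4] = val - 7 and 3*mem[w] <= 1 and h = 4)) and ((not (h < -5 and 3*h < -6)) -> h = 4))) and ((not (h + 2*val > 5)) -> k = 0)
Answer: WP = (h + 2*val > 5 -> (((h < -5 and 3*h < -6) -> (arr[h - 4] = val - 7 and 3*mem[w] <= 1 and h = 4)) and ((not (h < -5 and 3*h < -6)) -> h = 4))) and ((not (h + 2*val > 5)) -> k = 0)


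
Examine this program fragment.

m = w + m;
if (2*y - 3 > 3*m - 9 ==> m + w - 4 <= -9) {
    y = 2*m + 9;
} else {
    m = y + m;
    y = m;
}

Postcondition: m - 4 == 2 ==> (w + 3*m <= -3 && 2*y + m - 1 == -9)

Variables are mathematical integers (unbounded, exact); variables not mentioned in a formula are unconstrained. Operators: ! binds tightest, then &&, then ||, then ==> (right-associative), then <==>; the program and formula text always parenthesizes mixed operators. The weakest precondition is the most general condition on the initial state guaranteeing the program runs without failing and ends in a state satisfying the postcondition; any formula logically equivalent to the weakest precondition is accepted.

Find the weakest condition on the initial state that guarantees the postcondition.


Working backward. After the program, the postcondition m - 4 == 2 ==> (w + 3*m <= -3 && 2*y + m - 1 == -9) must hold; in canonical form it is m == 6 ==> (3*m + w <= -3 && m + 2*y == -8).
Then branch requires m == 6 ==> (3*m + w <= -3 && 5*m == -26); else branch requires m + y == 6 ==> (3*m + w + 3*y <= -3 && 3*m + 3*y == -8).
Before the if: ((2*y > 3*m - 6 ==> m + w <= -5) ==> (m == 6 ==> (3*m + w <= -3 && 5*m == -26))) && ((!(2*y > 3*m - 6 ==> m + w <= -5)) ==> (m + y == 6 ==> (3*m + w + 3*y <= -3 && 3*m + 3*y == -8)))
Before m := w + m: ((2*y > 3*m + 3*w - 6 ==> m + 2*w <= -5) ==> (m + w == 6 ==> (3*m + 4*w <= -3 && 5*m + 5*w == -26))) && ((!(2*y > 3*m + 3*w - 6 ==> m + 2*w <= -5)) ==> (m + w + y == 6 ==> (3*m + 4*w + 3*y <= -3 && 3*m + 3*w + 3*y == -8)))
Answer: WP = ((2*y > 3*m + 3*w - 6 ==> m + 2*w <= -5) ==> (m + w == 6 ==> (3*m + 4*w <= -3 && 5*m + 5*w == -26))) && ((!(2*y > 3*m + 3*w - 6 ==> m + 2*w <= -5)) ==> (m + w + y == 6 ==> (3*m + 4*w + 3*y <= -3 && 3*m + 3*w + 3*y == -8)))


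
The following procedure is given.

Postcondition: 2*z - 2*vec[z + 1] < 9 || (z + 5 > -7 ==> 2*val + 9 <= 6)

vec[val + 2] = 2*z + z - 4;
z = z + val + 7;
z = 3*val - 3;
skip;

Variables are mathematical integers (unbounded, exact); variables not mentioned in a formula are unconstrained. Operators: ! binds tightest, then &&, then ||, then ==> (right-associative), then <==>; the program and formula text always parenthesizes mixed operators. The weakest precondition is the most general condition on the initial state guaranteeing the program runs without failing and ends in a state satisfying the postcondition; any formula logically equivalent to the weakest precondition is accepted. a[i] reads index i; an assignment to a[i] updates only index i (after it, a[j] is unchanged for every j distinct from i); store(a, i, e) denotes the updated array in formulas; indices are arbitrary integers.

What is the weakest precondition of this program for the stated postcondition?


Working backward. After the program, the postcondition 2*z - 2*vec[z + 1] < 9 || (z + 5 > -7 ==> 2*val + 9 <= 6) must hold; in canonical form it is 2*z < 2*vec[z + 1] + 9 || (z > -12 ==> 2*val <= -3).
Before skip: 2*z < 2*vec[z + 1] + 9 || (z > -12 ==> 2*val <= -3)
Before z := 3*val - 3: 6*val < 2*vec[3*val - 2] + 15 || (3*val > -9 ==> 2*val <= -3)
Before z := z + val + 7: 6*val < 2*vec[3*val - 2] + 15 || (3*val > -9 ==> 2*val <= -3)
Before vec[val + 2] := 2*z + z - 4: 6*val < 2*store(vec, val + 2, 3*z - 4)[3*val - 2] + 15 || (3*val > -9 ==> 2*val <= -3)
Answer: WP = 6*val < 2*store(vec, val + 2, 3*z - 4)[3*val - 2] + 15 || (3*val > -9 ==> 2*val <= -3)


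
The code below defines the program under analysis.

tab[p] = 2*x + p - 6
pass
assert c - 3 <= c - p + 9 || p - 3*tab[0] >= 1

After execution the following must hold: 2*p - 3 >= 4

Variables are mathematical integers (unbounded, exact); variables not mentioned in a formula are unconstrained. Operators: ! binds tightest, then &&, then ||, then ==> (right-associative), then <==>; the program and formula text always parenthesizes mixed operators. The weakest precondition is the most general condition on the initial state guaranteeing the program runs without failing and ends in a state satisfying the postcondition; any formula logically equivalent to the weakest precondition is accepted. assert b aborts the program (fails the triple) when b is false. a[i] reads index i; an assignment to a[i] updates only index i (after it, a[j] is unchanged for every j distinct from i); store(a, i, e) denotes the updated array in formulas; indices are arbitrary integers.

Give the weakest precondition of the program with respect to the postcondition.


Working backward. After the program, the postcondition 2*p - 3 >= 4 must hold; in canonical form it is 2*p >= 7.
Before assert c - 3 <= c - p + 9 || p - 3*tab[0] >= 1: (p <= 12 || p >= 3*tab[0] + 1) && 2*p >= 7
Before skip: (p <= 12 || p >= 3*tab[0] + 1) && 2*p >= 7
Before tab[p] := 2*x + p - 6: (p <= 12 || p >= 3*store(tab, p, p + 2*x - 6)[0] + 1) && 2*p >= 7
Answer: WP = (p <= 12 || p >= 3*store(tab, p, p + 2*x - 6)[0] + 1) && 2*p >= 7


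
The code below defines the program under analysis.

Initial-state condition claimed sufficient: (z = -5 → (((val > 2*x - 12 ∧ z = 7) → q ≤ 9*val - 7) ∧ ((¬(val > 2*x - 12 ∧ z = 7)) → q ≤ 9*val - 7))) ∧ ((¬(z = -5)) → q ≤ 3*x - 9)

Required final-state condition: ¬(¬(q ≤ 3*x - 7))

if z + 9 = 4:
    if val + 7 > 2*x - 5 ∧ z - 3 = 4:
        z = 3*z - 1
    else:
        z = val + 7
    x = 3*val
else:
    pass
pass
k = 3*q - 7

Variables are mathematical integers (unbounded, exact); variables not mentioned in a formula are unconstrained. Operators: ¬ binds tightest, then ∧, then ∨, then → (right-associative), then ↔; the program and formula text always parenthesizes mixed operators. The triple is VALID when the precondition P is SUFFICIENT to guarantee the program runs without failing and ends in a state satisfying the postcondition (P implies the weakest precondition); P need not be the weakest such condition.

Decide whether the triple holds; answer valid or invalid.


Working backward. After the program, the postcondition ¬(¬(q ≤ 3*x - 7)) must hold; in canonical form it is q ≤ 3*x - 7.
Before k := 3*q - 7: q ≤ 3*x - 7
Before skip: q ≤ 3*x - 7
Then branch requires ((val > 2*x - 12 ∧ z = 7) → q ≤ 9*val - 7) ∧ ((¬(val > 2*x - 12 ∧ z = 7)) → q ≤ 9*val - 7); else branch requires q ≤ 3*x - 7.
Before the if: (z = -5 → (((val > 2*x - 12 ∧ z = 7) → q ≤ 9*val - 7) ∧ ((¬(val > 2*x - 12 ∧ z = 7)) → q ≤ 9*val - 7))) ∧ ((¬(z = -5)) → q ≤ 3*x - 7)
The weakest precondition is (z = -5 → (((val > 2*x - 12 ∧ z = 7) → q ≤ 9*val - 7) ∧ ((¬(val > 2*x - 12 ∧ z = 7)) → q ≤ 9*val - 7))) ∧ ((¬(z = -5)) → q ≤ 3*x - 7).
Check whether (z = -5 → (((val > 2*x - 12 ∧ z = 7) → q ≤ 9*val - 7) ∧ ((¬(val > 2*x - 12 ∧ z = 7)) → q ≤ 9*val - 7))) ∧ ((¬(z = -5)) → q ≤ 3*x - 9) implies it.
Every state satisfying the precondition satisfies the weakest precondition: the implication holds.
Answer: valid


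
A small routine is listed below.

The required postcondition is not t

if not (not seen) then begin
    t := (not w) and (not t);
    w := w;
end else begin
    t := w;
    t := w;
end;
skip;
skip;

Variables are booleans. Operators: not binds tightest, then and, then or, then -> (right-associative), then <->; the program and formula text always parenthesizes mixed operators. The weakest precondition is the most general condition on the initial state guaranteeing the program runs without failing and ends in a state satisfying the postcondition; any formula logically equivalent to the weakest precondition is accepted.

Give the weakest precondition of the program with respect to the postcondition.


Working backward. After the program, not t must hold.
Before skip: not t
Before skip: not t
Then branch requires not ((not w) and (not t)); else branch requires not w.
Before the if: (seen -> (not ((not w) and (not t)))) and ((not seen) -> (not w))
Answer: WP = (seen -> (not ((not w) and (not t)))) and ((not seen) -> (not w))


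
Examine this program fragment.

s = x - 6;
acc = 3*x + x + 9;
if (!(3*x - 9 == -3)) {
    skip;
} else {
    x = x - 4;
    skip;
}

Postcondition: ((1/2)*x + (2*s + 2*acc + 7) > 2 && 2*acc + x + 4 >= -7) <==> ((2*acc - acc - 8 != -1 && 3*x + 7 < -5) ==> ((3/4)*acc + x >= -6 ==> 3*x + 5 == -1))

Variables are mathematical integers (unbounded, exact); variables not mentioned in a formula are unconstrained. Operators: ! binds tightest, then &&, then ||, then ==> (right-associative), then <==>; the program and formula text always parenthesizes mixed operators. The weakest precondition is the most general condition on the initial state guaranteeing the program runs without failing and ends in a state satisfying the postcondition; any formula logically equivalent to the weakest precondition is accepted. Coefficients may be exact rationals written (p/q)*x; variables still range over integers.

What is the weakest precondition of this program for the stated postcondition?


Working backward. After the program, the postcondition ((1/2)*x + (2*s + 2*acc + 7) > 2 && 2*acc + x + 4 >= -7) <==> ((2*acc - acc - 8 != -1 && 3*x + 7 < -5) ==> ((3/4)*acc + x >= -6 ==> 3*x + 5 == -1)) must hold; in canonical form it is (2*acc + 2*s + (1/2)*x > -5 && 2*acc + x >= -11) <==> ((acc != 7 && 3*x < -12) ==> ((3/4)*acc + x >= -6 ==> 3*x == -6)).
Then branch requires (2*acc + 2*s + (1/2)*x > -5 && 2*acc + x >= -11) <==> ((acc != 7 && 3*x < -12) ==> ((3/4)*acc + x >= -6 ==> 3*x == -6)); else branch requires (2*acc + 2*s + (1/2)*x > -3 && 2*acc + x >= -7) <==> ((acc != 7 && 3*x < 0) ==> ((3/4)*acc + x >= -2 ==> 3*x == 6)).
Before the if: ((!(3*x == 6)) ==> ((2*acc + 2*s + (1/2)*x > -5 && 2*acc + x >= -11) <==> ((acc != 7 && 3*x < -12) ==> ((3/4)*acc + x >= -6 ==> 3*x == -6)))) && (3*x == 6 ==> ((2*acc + 2*s + (1/2)*x > -3 && 2*acc + x >= -7) <==> ((acc != 7 && 3*x < 0) ==> ((3/4)*acc + x >= -2 ==> 3*x == 6))))
Before acc := 3*x + x + 9: ((!(3*x == 6)) ==> ((2*s + (17/2)*x > -23 && 9*x >= -29) <==> ((4*x != -2 && 3*x < -12) ==> (4*x >= -51/4 ==> 3*x == -6)))) && (3*x == 6 ==> ((2*s + (17/2)*x > -21 && 9*x >= -25) <==> ((4*x != -2 && 3*x < 0) ==> (4*x >= -35/4 ==> 3*x == 6))))
Before s := x - 6: ((!(3*x == 6)) ==> (((21/2)*x > -11 && 9*x >= -29) <==> ((4*x != -2 && 3*x < -12) ==> (4*x >= -51/4 ==> 3*x == -6)))) && (3*x == 6 ==> (((21/2)*x > -9 && 9*x >= -25) <==> ((4*x != -2 && 3*x < 0) ==> (4*x >= -35/4 ==> 3*x == 6))))
Answer: WP = ((!(3*x == 6)) ==> (((21/2)*x > -11 && 9*x >= -29) <==> ((4*x != -2 && 3*x < -12) ==> (4*x >= -51/4 ==> 3*x == -6)))) && (3*x == 6 ==> (((21/2)*x > -9 && 9*x >= -25) <==> ((4*x != -2 && 3*x < 0) ==> (4*x >= -35/4 ==> 3*x == 6))))


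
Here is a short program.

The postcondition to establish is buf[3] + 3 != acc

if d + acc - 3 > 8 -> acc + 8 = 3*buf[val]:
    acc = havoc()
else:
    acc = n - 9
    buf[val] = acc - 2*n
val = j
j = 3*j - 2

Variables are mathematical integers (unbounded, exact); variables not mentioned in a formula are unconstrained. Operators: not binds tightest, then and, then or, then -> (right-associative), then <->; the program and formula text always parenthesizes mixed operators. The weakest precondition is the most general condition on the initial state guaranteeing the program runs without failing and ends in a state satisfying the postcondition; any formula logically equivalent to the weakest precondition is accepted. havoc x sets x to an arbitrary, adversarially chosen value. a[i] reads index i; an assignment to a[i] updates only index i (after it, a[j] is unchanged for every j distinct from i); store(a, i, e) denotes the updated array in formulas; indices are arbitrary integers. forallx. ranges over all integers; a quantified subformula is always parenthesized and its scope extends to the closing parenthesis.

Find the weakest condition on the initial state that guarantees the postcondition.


Working backward. After the program, the postcondition buf[3] + 3 != acc must hold; in canonical form it is buf[3] != acc - 3.
Before j := 3*j - 2: buf[3] != acc - 3
Before val := j: buf[3] != acc - 3
Then branch requires forall acc_1. buf[3] != acc_1 - 3; else branch requires store(buf, val, -n - 9)[3] != n - 12.
Before the if: ((acc + d > 11 -> acc = 3*buf[val] - 8) -> (forall acc_1. buf[3] != acc_1 - 3)) and ((not (acc + d > 11 -> acc = 3*buf[val] - 8)) -> store(buf, val, -n - 9)[3] != n - 12)
Answer: WP = ((acc + d > 11 -> acc = 3*buf[val] - 8) -> (forall acc_1. buf[3] != acc_1 - 3)) and ((not (acc + d > 11 -> acc = 3*buf[val] - 8)) -> store(buf, val, -n - 9)[3] != n - 12)


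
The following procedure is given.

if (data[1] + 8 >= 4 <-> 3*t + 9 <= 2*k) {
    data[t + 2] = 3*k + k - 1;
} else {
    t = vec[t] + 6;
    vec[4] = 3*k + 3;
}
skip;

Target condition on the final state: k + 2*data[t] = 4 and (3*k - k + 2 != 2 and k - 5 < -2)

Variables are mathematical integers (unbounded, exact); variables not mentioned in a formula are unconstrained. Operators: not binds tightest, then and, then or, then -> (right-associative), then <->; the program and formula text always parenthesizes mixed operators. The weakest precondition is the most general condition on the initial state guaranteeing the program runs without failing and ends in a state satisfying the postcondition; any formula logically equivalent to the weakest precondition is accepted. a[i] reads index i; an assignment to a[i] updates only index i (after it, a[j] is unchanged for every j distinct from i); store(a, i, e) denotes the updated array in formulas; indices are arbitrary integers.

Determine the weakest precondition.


Working backward. After the program, the postcondition k + 2*data[t] = 4 and (3*k - k + 2 != 2 and k - 5 < -2) must hold; in canonical form it is 2*data[t] + k = 4 and 2*k != 0 and k < 3.
Before skip: 2*data[t] + k = 4 and 2*k != 0 and k < 3
Then branch requires 2*store(data, t + 2, 4*k - 1)[t] + k = 4 and 2*k != 0 and k < 3; else branch requires 2*data[vec[t] + 6] + k = 4 and 2*k != 0 and k < 3.
Before the if: ((data[1] >= -4 <-> 3*t <= 2*k - 9) -> (2*store(data, t + 2, 4*k - 1)[t] + k = 4 and 2*k != 0 and k < 3)) and ((not (data[1] >= -4 <-> 3*t <= 2*k - 9)) -> (2*data[vec[t] + 6] + k = 4 and 2*k != 0 and k < 3))
Answer: WP = ((data[1] >= -4 <-> 3*t <= 2*k - 9) -> (2*store(data, t + 2, 4*k - 1)[t] + k = 4 and 2*k != 0 and k < 3)) and ((not (data[1] >= -4 <-> 3*t <= 2*k - 9)) -> (2*data[vec[t] + 6] + k = 4 and 2*k != 0 and k < 3))


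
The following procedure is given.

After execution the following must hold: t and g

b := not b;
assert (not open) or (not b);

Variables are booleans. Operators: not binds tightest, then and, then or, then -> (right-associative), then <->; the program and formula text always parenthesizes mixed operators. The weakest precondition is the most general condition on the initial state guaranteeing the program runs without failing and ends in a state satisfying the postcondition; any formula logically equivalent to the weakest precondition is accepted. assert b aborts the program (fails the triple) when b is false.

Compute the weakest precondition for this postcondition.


Working backward. After the program, t and g must hold.
Before assert (not open) or (not b): ((not open) or (not b)) and t and g
Before b := not b: ((not open) or b) and t and g
Answer: WP = ((not open) or b) and t and g


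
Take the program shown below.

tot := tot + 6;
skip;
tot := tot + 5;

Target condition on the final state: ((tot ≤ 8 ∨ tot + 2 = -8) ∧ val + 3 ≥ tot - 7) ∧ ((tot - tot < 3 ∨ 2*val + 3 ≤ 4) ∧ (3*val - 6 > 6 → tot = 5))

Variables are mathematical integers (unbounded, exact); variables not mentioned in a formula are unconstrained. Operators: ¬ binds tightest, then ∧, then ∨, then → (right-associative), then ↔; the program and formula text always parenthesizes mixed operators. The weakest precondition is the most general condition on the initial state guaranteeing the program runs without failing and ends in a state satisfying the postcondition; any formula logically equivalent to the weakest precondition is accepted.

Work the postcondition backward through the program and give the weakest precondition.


Working backward. After the program, the postcondition ((tot ≤ 8 ∨ tot + 2 = -8) ∧ val + 3 ≥ tot - 7) ∧ ((tot - tot < 3 ∨ 2*val + 3 ≤ 4) ∧ (3*val - 6 > 6 → tot = 5)) must hold; in canonical form it is (tot ≤ 8 ∨ tot = -10) ∧ val ≥ tot - 10 ∧ (3*val > 12 → tot = 5).
Before tot := tot + 5: (tot ≤ 3 ∨ tot = -15) ∧ val ≥ tot - 5 ∧ (3*val > 12 → tot = 0)
Before skip: (tot ≤ 3 ∨ tot = -15) ∧ val ≥ tot - 5 ∧ (3*val > 12 → tot = 0)
Before tot := tot + 6: (tot ≤ -3 ∨ tot = -21) ∧ val ≥ tot + 1 ∧ (3*val > 12 → tot = -6)
Answer: WP = (tot ≤ -3 ∨ tot = -21) ∧ val ≥ tot + 1 ∧ (3*val > 12 → tot = -6)


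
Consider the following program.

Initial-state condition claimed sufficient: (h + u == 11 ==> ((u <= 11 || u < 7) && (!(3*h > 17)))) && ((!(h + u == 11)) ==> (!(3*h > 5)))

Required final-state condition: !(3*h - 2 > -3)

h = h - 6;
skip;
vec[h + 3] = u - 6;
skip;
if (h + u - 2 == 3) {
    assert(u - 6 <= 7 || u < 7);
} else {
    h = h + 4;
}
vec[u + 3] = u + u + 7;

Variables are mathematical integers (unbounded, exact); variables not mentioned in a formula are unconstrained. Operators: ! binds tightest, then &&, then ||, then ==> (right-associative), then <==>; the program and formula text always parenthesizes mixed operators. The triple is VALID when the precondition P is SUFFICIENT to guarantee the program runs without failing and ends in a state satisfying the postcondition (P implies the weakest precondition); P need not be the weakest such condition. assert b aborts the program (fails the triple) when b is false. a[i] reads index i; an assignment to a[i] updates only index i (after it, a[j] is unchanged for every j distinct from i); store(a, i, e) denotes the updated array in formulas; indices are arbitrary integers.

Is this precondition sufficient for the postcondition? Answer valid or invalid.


Working backward. After the program, the postcondition !(3*h - 2 > -3) must hold; in canonical form it is !(3*h > -1).
Before vec[u + 3] := u + u + 7: !(3*h > -1)
Then branch requires (u <= 13 || u < 7) && (!(3*h > -1)); else branch requires !(3*h > -13).
Before the if: (h + u == 5 ==> ((u <= 13 || u < 7) && (!(3*h > -1)))) && ((!(h + u == 5)) ==> (!(3*h > -13)))
Before skip: (h + u == 5 ==> ((u <= 13 || u < 7) && (!(3*h > -1)))) && ((!(h + u == 5)) ==> (!(3*h > -13)))
Before vec[h + 3] := u - 6: (h + u == 5 ==> ((u <= 13 || u < 7) && (!(3*h > -1)))) && ((!(h + u == 5)) ==> (!(3*h > -13)))
Before skip: (h + u == 5 ==> ((u <= 13 || u < 7) && (!(3*h > -1)))) && ((!(h + u == 5)) ==> (!(3*h > -13)))
Before h := h - 6: (h + u == 11 ==> ((u <= 13 || u < 7) && (!(3*h > 17)))) && ((!(h + u == 11)) ==> (!(3*h > 5)))
The weakest precondition is (h + u == 11 ==> ((u <= 13 || u < 7) && (!(3*h > 17)))) && ((!(h + u == 11)) ==> (!(3*h > 5))).
Check whether (h + u == 11 ==> ((u <= 11 || u < 7) && (!(3*h > 17)))) && ((!(h + u == 11)) ==> (!(3*h > 5))) implies it.
Every state satisfying the precondition satisfies the weakest precondition: the implication holds.
Answer: valid


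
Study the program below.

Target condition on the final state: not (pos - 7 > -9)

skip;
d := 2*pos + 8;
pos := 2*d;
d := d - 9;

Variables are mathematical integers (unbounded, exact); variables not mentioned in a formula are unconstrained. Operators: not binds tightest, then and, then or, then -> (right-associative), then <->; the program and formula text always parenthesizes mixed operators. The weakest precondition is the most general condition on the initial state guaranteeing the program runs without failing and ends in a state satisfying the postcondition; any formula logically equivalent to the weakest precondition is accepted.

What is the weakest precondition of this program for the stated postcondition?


Working backward. After the program, the postcondition not (pos - 7 > -9) must hold; in canonical form it is not (pos > -2).
Before d := d - 9: not (pos > -2)
Before pos := 2*d: not (2*d > -2)
Before d := 2*pos + 8: not (4*pos > -18)
Before skip: not (4*pos > -18)
Answer: WP = not (4*pos > -18)


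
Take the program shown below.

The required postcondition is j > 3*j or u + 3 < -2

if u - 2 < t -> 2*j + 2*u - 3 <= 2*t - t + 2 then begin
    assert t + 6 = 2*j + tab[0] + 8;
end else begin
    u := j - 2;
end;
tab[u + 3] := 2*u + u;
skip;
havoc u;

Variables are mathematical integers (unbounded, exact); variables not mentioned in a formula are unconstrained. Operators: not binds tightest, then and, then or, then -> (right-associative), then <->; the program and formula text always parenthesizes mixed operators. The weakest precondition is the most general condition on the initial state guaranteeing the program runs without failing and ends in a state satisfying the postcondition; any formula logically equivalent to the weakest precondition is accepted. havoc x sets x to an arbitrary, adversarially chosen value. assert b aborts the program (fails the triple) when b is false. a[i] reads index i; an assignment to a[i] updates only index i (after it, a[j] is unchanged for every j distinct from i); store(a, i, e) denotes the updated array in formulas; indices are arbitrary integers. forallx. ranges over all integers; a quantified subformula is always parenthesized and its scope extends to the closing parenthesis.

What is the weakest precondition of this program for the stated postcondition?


Working backward. After the program, the postcondition j > 3*j or u + 3 < -2 must hold; in canonical form it is 2*j < 0 or u < -5.
Before havoc u: forall u_1. (2*j < 0 or u_1 < -5)
Before skip: forall u_1. (2*j < 0 or u_1 < -5)
Before tab[u + 3] := 2*u + u: forall u_1. (2*j < 0 or u_1 < -5)
Then branch requires t = tab[0] + 2*j + 2 and (forall u_1. (2*j < 0 or u_1 < -5)); else branch requires forall u_1. (2*j < 0 or u_1 < -5).
Before the if: ((u < t + 2 -> 2*j + 2*u <= t + 5) -> (t = tab[0] + 2*j + 2 and (forall u_1. (2*j < 0 or u_1 < -5)))) and ((not (u < t + 2 -> 2*j + 2*u <= t + 5)) -> (forall u_1. (2*j < 0 or u_1 < -5)))
Answer: WP = ((u < t + 2 -> 2*j + 2*u <= t + 5) -> (t = tab[0] + 2*j + 2 and (forall u_1. (2*j < 0 or u_1 < -5)))) and ((not (u < t + 2 -> 2*j + 2*u <= t + 5)) -> (forall u_1. (2*j < 0 or u_1 < -5)))


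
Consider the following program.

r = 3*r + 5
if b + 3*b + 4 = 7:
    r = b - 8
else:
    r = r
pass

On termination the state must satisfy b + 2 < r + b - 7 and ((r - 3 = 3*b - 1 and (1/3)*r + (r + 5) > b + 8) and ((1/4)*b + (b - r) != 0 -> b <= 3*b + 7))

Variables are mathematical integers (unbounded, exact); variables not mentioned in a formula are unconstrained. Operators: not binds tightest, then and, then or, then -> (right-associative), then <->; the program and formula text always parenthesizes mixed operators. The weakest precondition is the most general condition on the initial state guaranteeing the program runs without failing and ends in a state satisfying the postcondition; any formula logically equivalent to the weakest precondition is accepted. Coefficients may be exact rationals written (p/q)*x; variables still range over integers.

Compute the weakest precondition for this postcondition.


Working backward. After the program, the postcondition b + 2 < r + b - 7 and ((r - 3 = 3*b - 1 and (1/3)*r + (r + 5) > b + 8) and ((1/4)*b + (b - r) != 0 -> b <= 3*b + 7)) must hold; in canonical form it is r > 9 and r = 3*b + 2 and (4/3)*r > b + 3 and ((5/4)*b != r -> 2*b >= -7).
Before skip: r > 9 and r = 3*b + 2 and (4/3)*r > b + 3 and ((5/4)*b != r -> 2*b >= -7)
Then branch requires b > 17 and 2*b = -10 and (1/3)*b > 41/3 and ((1/4)*b != -8 -> 2*b >= -7); else branch requires r > 9 and r = 3*b + 2 and (4/3)*r > b + 3 and ((5/4)*b != r -> 2*b >= -7).
Before the if: (4*b = 3 -> (b > 17 and 2*b = -10 and (1/3)*b > 41/3 and ((1/4)*b != -8 -> 2*b >= -7))) and ((not (4*b = 3)) -> (r > 9 and r = 3*b + 2 and (4/3)*r > b + 3 and ((5/4)*b != r -> 2*b >= -7)))
Before r := 3*r + 5: (4*b = 3 -> (b > 17 and 2*b = -10 and (1/3)*b > 41/3 and ((1/4)*b != -8 -> 2*b >= -7))) and ((not (4*b = 3)) -> (3*r > 4 and 3*r = 3*b - 3 and 4*r > b - 11/3 and ((5/4)*b != 3*r + 5 -> 2*b >= -7)))
Answer: WP = (4*b = 3 -> (b > 17 and 2*b = -10 and (1/3)*b > 41/3 and ((1/4)*b != -8 -> 2*b >= -7))) and ((not (4*b = 3)) -> (3*r > 4 and 3*r = 3*b - 3 and 4*r > b - 11/3 and ((5/4)*b != 3*r + 5 -> 2*b >= -7)))


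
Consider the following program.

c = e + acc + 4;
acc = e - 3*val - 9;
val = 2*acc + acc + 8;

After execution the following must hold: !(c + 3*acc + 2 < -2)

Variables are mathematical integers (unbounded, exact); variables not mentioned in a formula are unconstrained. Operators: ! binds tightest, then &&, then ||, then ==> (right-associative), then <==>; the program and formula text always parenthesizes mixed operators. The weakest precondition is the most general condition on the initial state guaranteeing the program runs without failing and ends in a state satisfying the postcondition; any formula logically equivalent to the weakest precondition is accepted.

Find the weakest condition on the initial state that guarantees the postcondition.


Working backward. After the program, the postcondition !(c + 3*acc + 2 < -2) must hold; in canonical form it is !(3*acc + c < -4).
Before val := 2*acc + acc + 8: !(3*acc + c < -4)
Before acc := e - 3*val - 9: !(c + 3*e < 9*val + 23)
Before c := e + acc + 4: !(acc + 4*e < 9*val + 19)
Answer: WP = !(acc + 4*e < 9*val + 19)


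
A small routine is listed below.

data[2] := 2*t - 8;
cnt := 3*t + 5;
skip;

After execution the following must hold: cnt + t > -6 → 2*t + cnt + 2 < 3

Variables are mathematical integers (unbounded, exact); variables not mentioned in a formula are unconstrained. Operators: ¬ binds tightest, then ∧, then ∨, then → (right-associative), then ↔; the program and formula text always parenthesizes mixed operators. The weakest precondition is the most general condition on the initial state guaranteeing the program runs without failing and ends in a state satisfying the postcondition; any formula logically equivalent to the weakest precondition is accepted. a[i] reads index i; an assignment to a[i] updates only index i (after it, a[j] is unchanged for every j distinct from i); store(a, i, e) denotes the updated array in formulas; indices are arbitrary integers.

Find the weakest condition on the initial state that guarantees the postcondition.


Working backward. After the program, the postcondition cnt + t > -6 → 2*t + cnt + 2 < 3 must hold; in canonical form it is cnt + t > -6 → cnt + 2*t < 1.
Before skip: cnt + t > -6 → cnt + 2*t < 1
Before cnt := 3*t + 5: 4*t > -11 → 5*t < -4
Before data[2] := 2*t - 8: 4*t > -11 → 5*t < -4
Answer: WP = 4*t > -11 → 5*t < -4


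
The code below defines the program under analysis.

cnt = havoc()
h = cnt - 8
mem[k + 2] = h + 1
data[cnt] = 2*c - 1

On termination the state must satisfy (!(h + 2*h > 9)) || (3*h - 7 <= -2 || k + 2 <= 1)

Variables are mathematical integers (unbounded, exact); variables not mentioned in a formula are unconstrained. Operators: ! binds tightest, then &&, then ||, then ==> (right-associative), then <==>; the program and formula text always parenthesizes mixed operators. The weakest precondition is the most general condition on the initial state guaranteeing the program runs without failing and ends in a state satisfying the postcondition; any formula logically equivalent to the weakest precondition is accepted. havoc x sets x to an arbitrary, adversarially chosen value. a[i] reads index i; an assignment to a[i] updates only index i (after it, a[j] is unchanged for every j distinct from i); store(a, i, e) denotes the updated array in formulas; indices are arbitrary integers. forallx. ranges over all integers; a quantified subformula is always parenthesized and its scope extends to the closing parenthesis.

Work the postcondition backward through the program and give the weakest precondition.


Working backward. After the program, the postcondition (!(h + 2*h > 9)) || (3*h - 7 <= -2 || k + 2 <= 1) must hold; in canonical form it is (!(3*h > 9)) || 3*h <= 5 || k <= -1.
Before data[cnt] := 2*c - 1: (!(3*h > 9)) || 3*h <= 5 || k <= -1
Before mem[k + 2] := h + 1: (!(3*h > 9)) || 3*h <= 5 || k <= -1
Before h := cnt - 8: (!(3*cnt > 33)) || 3*cnt <= 29 || k <= -1
Before havoc cnt: forall cnt_1. ((!(3*cnt_1 > 33)) || 3*cnt_1 <= 29 || k <= -1)
Answer: WP = forall cnt_1. ((!(3*cnt_1 > 33)) || 3*cnt_1 <= 29 || k <= -1)


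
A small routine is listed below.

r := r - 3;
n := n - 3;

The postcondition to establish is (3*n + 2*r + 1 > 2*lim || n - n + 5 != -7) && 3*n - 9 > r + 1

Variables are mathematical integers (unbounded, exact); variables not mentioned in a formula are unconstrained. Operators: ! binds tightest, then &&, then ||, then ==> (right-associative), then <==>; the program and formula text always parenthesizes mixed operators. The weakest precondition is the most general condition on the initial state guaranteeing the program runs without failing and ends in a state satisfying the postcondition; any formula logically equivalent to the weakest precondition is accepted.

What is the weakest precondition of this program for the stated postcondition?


Working backward. After the program, the postcondition (3*n + 2*r + 1 > 2*lim || n - n + 5 != -7) && 3*n - 9 > r + 1 must hold; in canonical form it is 3*n > r + 10.
Before n := n - 3: 3*n > r + 19
Before r := r - 3: 3*n > r + 16
Answer: WP = 3*n > r + 16


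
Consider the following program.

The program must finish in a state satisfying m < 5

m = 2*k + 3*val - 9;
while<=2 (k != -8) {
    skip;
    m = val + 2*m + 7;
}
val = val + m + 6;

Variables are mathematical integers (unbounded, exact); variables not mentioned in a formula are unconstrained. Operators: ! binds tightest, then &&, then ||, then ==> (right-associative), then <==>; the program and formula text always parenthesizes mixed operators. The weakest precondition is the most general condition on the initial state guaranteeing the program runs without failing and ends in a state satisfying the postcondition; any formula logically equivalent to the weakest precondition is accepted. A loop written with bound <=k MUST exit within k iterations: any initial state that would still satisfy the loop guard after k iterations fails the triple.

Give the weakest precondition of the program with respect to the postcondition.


Working backward. After the program, m < 5 must hold.
Before val := val + m + 6: m < 5
Before the loop (bound <=2), unroll the exhaustion recursion (WP_0 = exit-now case; WP_j = one more guarded iteration, up to j = 2):
  WP_0: (!(k != -8)) && m < 5
  WP_1: (k != -8 ==> ((!(k != -8)) && 2*m + val < -2)) && ((!(k != -8)) ==> m < 5)
  WP_2: (k != -8 ==> ((k != -8 ==> ((!(k != -8)) && 4*m + 3*val < -16)) && ((!(k != -8)) ==> 2*m + val < -2))) && ((!(k != -8)) ==> m < 5)
So before the loop: (k != -8 ==> ((k != -8 ==> ((!(k != -8)) && 4*m + 3*val < -16)) && ((!(k != -8)) ==> 2*m + val < -2))) && ((!(k != -8)) ==> m < 5)
Before m := 2*k + 3*val - 9: (k != -8 ==> ((k != -8 ==> ((!(k != -8)) && 8*k + 15*val < 20)) && ((!(k != -8)) ==> 4*k + 7*val < 16))) && ((!(k != -8)) ==> 2*k + 3*val < 14)
Answer: WP = (k != -8 ==> ((k != -8 ==> ((!(k != -8)) && 8*k + 15*val < 20)) && ((!(k != -8)) ==> 4*k + 7*val < 16))) && ((!(k != -8)) ==> 2*k + 3*val < 14)


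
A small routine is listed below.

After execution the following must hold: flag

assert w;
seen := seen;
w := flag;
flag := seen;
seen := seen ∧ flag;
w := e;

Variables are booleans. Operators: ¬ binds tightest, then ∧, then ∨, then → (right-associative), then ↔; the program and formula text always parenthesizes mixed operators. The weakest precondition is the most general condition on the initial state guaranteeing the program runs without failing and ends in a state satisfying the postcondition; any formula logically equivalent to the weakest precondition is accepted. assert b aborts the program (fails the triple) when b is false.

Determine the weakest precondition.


Working backward. After the program, flag must hold.
Before w := e: flag
Before seen := seen ∧ flag: flag
Before flag := seen: seen
Before w := flag: seen
Before seen := seen: seen
Before assert w: w ∧ seen
Answer: WP = w ∧ seen


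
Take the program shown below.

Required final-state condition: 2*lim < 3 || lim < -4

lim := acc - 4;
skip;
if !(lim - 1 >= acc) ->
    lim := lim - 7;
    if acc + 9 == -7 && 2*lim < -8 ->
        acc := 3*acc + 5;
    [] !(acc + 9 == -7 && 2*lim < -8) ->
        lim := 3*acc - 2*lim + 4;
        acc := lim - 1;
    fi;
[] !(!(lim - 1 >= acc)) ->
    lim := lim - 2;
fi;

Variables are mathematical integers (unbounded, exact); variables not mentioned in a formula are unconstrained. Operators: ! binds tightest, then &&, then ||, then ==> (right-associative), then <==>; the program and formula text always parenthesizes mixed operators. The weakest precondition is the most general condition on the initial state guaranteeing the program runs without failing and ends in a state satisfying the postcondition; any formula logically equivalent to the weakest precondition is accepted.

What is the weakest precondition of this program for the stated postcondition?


Working backward. After the program, 2*lim < 3 || lim < -4 must hold.
Then branch requires ((acc == -16 && 2*lim < 6) ==> (2*lim < 17 || lim < 3)) && ((!(acc == -16 && 2*lim < 6)) ==> (6*acc < 4*lim - 33 || 3*acc < 2*lim - 22)); else branch requires 2*lim < 7 || lim < -2.
Before the if: ((!(lim >= acc + 1)) ==> (((acc == -16 && 2*lim < 6) ==> (2*lim < 17 || lim < 3)) && ((!(acc == -16 && 2*lim < 6)) ==> (6*acc < 4*lim - 33 || 3*acc < 2*lim - 22)))) && (lim >= acc + 1 ==> (2*lim < 7 || lim < -2))
Before skip: ((!(lim >= acc + 1)) ==> (((acc == -16 && 2*lim < 6) ==> (2*lim < 17 || lim < 3)) && ((!(acc == -16 && 2*lim < 6)) ==> (6*acc < 4*lim - 33 || 3*acc < 2*lim - 22)))) && (lim >= acc + 1 ==> (2*lim < 7 || lim < -2))
Before lim := acc - 4: ((acc == -16 && 2*acc < 14) ==> (2*acc < 25 || acc < 7)) && ((!(acc == -16 && 2*acc < 14)) ==> (2*acc < -49 || acc < -30))
Answer: WP = ((acc == -16 && 2*acc < 14) ==> (2*acc < 25 || acc < 7)) && ((!(acc == -16 && 2*acc < 14)) ==> (2*acc < -49 || acc < -30))


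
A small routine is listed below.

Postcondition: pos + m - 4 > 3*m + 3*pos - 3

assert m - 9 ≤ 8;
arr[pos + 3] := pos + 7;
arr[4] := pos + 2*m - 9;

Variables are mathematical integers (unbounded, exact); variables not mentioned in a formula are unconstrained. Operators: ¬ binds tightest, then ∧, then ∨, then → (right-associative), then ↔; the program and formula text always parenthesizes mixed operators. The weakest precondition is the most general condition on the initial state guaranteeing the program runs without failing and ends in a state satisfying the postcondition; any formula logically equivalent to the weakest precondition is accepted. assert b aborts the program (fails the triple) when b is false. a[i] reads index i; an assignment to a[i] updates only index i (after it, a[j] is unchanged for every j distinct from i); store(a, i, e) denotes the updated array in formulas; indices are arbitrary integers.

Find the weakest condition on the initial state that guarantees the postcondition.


Working backward. After the program, the postcondition pos + m - 4 > 3*m + 3*pos - 3 must hold; in canonical form it is 2*m + 2*pos < -1.
Before arr[4] := pos + 2*m - 9: 2*m + 2*pos < -1
Before arr[pos + 3] := pos + 7: 2*m + 2*pos < -1
Before assert m - 9 ≤ 8: m ≤ 17 ∧ 2*m + 2*pos < -1
Answer: WP = m ≤ 17 ∧ 2*m + 2*pos < -1
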